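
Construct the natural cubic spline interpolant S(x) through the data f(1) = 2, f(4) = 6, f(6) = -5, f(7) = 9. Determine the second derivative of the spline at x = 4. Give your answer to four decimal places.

With M_i denoting the second derivative at x_i, h_i = 3, 2, 1, and Δ_i = (y_(i+1) − y_i)/h_i = 4/3, -11/2, 14:
  3·M_0 + 10·M_1 + 2·M_2 = 6(Δ_1 - Δ_0) = -41
  2·M_1 + 6·M_2 + 1·M_3 = 6(Δ_2 - Δ_1) = 117
Natural end conditions: M_0 = M_3 = 0.
Solving: M_0 = 0, M_1 = -60/7, M_2 = 313/14, M_3 = 0.

-8.5714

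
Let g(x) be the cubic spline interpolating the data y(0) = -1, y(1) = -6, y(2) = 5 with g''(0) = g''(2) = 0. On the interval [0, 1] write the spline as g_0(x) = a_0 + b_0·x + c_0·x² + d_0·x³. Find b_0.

-9

Put σ_i = g'' at the i-th knot. Here h = (1, 1) and Δ = (-5, 11), so the interior equations h_(i-1)·σ_(i-1) + 2(h_(i-1)+h_i)·σ_i + h_i·σ_(i+1) = 6(Δ_i − Δ_(i-1)) read
  1·σ_0 + 4·σ_1 + 1·σ_2 = 6(Δ_1 - Δ_0) = 96
Natural end conditions: σ_0 = σ_2 = 0.
Solving the tridiagonal system: σ_0 = 0, σ_1 = 24, σ_2 = 0.
On [0, 1], with g_0(x) = a_0 + b_0·x + c_0·x² + d_0·x³: c_0 = σ_0/2 = 0, d_0 = (σ_1 - σ_0)/(6h_0) = 4, b_0 = Δ_0 - h_0(2σ_0 + σ_1)/6 = -9.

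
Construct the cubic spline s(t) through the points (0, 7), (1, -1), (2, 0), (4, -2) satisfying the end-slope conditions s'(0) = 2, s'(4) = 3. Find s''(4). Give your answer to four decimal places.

11.0909

Put m_i = s'' at the i-th knot. Here h = (1, 1, 2) and Δ = (-8, 1, -1), so the interior equations h_(i-1)·m_(i-1) + 2(h_(i-1)+h_i)·m_i + h_i·m_(i+1) = 6(Δ_i − Δ_(i-1)) read
  1·m_0 + 4·m_1 + 1·m_2 = 6(Δ_1 - Δ_0) = 54
  1·m_1 + 6·m_2 + 2·m_3 = 6(Δ_2 - Δ_1) = -12
Clamped end conditions give two more equations: 2h_0·m_0 + h_0·m_1 = 6(Δ_0 - s'(0)) = -60 and h_2·m_2 + 2h_2·m_3 = 6(s'(4) - Δ_2) = 24.
Solving the tridiagonal system: m_0 = -478/11, m_1 = 296/11, m_2 = -112/11, m_3 = 122/11.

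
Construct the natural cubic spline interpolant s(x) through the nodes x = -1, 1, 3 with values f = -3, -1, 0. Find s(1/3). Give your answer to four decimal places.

With m_i denoting the second derivative at x_i, h_i = 2, 2, and Δ_i = (y_(i+1) − y_i)/h_i = 1, 1/2:
  2·m_0 + 8·m_1 + 2·m_2 = 6(Δ_1 - Δ_0) = -3
Natural end conditions: m_0 = m_2 = 0.
Solving the tridiagonal system: m_0 = 0, m_1 = -3/8, m_2 = 0.
On [-1, 1], s(x) = -3 + 9/8·(x + 1) + 0·(x + 1)² - 1/32·(x + 1)³.
With (x + 1) = 4/3: s(1/3) = -85/54.

-1.5741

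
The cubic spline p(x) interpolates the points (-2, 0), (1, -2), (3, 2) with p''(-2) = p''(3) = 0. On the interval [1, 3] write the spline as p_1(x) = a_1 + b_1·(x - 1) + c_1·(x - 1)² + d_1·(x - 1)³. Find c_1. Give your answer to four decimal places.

Write M_i for p''(x_i). With h_i = 3, 2 and divided differences Δ_i = -2/3, 2, the continuity of p' gives the tridiagonal system
  3·M_0 + 10·M_1 + 2·M_2 = 6(Δ_1 - Δ_0) = 16
Natural end conditions: M_0 = M_2 = 0.
Solving: M_0 = 0, M_1 = 8/5, M_2 = 0.
On [1, 3], with p_1(x) = a_1 + b_1·(x - 1) + c_1·(x - 1)² + d_1·(x - 1)³: c_1 = M_1/2 = 4/5, d_1 = (M_2 - M_1)/(6h_1) = -2/15, b_1 = Δ_1 - h_1(2M_1 + M_2)/6 = 14/15.

0.8000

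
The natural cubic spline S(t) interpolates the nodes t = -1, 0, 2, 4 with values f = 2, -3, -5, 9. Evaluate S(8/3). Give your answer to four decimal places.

-1.6801

Put m_i = S'' at the i-th knot. Here h = (1, 2, 2) and Δ = (-5, -1, 7), so the interior equations h_(i-1)·m_(i-1) + 2(h_(i-1)+h_i)·m_i + h_i·m_(i+1) = 6(Δ_i − Δ_(i-1)) read
  1·m_0 + 6·m_1 + 2·m_2 = 6(Δ_1 - Δ_0) = 24
  2·m_1 + 8·m_2 + 2·m_3 = 6(Δ_2 - Δ_1) = 48
Natural end conditions: m_0 = m_3 = 0.
Hence m_0 = 0, m_1 = 24/11, m_2 = 60/11, m_3 = 0.
On [2, 4], S(t) = -5 + 37/11·(t - 2) + 30/11·(t - 2)² - 5/11·(t - 2)³.
With (t - 2) = 2/3: S(8/3) = -499/297.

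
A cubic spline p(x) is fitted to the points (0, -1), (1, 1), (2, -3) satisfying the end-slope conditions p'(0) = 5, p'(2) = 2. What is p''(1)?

-15

Put m_i = p'' at the i-th knot. Here h = (1, 1) and Δ = (2, -4), so the interior equations h_(i-1)·m_(i-1) + 2(h_(i-1)+h_i)·m_i + h_i·m_(i+1) = 6(Δ_i − Δ_(i-1)) read
  1·m_0 + 4·m_1 + 1·m_2 = 6(Δ_1 - Δ_0) = -36
Clamped end conditions give two more equations: 2h_0·m_0 + h_0·m_1 = 6(Δ_0 - p'(0)) = -18 and h_1·m_1 + 2h_1·m_2 = 6(p'(2) - Δ_1) = 36.
Solving: m_0 = -3/2, m_1 = -15, m_2 = 51/2.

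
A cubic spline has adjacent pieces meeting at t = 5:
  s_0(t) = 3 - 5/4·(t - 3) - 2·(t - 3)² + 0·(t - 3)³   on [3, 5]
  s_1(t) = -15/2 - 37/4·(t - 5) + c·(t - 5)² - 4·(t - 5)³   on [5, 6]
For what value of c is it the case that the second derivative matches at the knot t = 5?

-2

s_0''(t) = -4 + 0·(t - 3), so s_0''(5) = -4. On the right, s_1''(5) = 2c, so c = -2.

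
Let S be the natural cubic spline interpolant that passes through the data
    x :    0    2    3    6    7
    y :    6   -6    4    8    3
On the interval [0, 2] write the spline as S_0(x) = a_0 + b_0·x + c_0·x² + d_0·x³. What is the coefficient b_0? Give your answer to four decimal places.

-11.7785

Put M_i = S'' at the i-th knot. Here h = (2, 1, 3, 1) and Δ = (-6, 10, 4/3, -5), so the interior equations h_(i-1)·M_(i-1) + 2(h_(i-1)+h_i)·M_i + h_i·M_(i+1) = 6(Δ_i − Δ_(i-1)) read
  2·M_0 + 6·M_1 + 1·M_2 = 6(Δ_1 - Δ_0) = 96
  1·M_1 + 8·M_2 + 3·M_3 = 6(Δ_2 - Δ_1) = -52
  3·M_2 + 8·M_3 + 1·M_4 = 6(Δ_3 - Δ_2) = -38
Natural end conditions: M_0 = M_4 = 0.
Forward elimination and back-substitution give M_0 = 0, M_1 = 2791/161, M_2 = -1290/161, M_3 = -281/161, M_4 = 0.
On [0, 2], with S_0(x) = a_0 + b_0·x + c_0·x² + d_0·x³: c_0 = M_0/2 = 0, d_0 = (M_1 - M_0)/(6h_0) = 2791/1932, b_0 = Δ_0 - h_0(2M_0 + M_1)/6 = -5689/483.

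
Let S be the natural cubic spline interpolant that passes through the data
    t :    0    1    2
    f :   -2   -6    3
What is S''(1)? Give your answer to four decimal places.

19.5000

Put M_i = S'' at the i-th knot. Here h = (1, 1) and Δ = (-4, 9), so the interior equations h_(i-1)·M_(i-1) + 2(h_(i-1)+h_i)·M_i + h_i·M_(i+1) = 6(Δ_i − Δ_(i-1)) read
  1·M_0 + 4·M_1 + 1·M_2 = 6(Δ_1 - Δ_0) = 78
Natural end conditions: M_0 = M_2 = 0.
Solving the tridiagonal system: M_0 = 0, M_1 = 39/2, M_2 = 0.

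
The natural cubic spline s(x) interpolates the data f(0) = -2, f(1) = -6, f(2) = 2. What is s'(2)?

Write M_i for s''(x_i). With h_i = 1, 1 and divided differences Δ_i = -4, 8, the continuity of s' gives the tridiagonal system
  1·M_0 + 4·M_1 + 1·M_2 = 6(Δ_1 - Δ_0) = 72
Natural end conditions: M_0 = M_2 = 0.
Solving: M_0 = 0, M_1 = 18, M_2 = 0.
On [1, 2], s'(x) = b_1 + 2c_1·(x - 1) + 3d_1·(x - 1)² with b_1 = Δ_1 - h_1(2M_1 + M_2)/6 = 2, c_1 = M_1/2 = 9, d_1 = (M_2 - M_1)/(6h_1) = -3. So s'(2) = 11.

11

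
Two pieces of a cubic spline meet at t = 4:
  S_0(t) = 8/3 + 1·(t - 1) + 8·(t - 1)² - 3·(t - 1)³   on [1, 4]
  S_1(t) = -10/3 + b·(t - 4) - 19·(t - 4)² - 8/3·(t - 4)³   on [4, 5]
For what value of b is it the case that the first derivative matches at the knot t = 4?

S_0'(t) = 1 + 16·(t - 1) - 9·(t - 1)², so S_0'(4) = -32. On the right, S_1'(4) = b, so b = -32.

-32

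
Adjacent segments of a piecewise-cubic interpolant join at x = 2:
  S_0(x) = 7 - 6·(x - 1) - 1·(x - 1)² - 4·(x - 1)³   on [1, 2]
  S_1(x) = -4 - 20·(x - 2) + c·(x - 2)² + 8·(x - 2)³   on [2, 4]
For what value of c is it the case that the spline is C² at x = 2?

S_0''(x) = -2 - 24·(x - 1), so S_0''(2) = -26. On the right, S_1''(2) = 2c, so c = -13.

-13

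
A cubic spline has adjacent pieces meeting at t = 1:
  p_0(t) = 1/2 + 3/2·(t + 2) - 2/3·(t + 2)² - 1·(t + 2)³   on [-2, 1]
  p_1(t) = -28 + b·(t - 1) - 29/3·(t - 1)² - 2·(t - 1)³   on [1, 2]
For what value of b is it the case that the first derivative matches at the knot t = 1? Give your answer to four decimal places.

p_0'(t) = 3/2 - 4/3·(t + 2) - 3·(t + 2)², so p_0'(1) = -59/2. On the right, p_1'(1) = b, so b = -59/2.

-29.5000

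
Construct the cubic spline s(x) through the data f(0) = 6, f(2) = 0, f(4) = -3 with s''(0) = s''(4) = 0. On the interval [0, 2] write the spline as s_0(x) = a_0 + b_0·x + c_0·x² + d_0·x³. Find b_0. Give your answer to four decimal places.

Put m_i = s'' at the i-th knot. Here h = (2, 2) and Δ = (-3, -3/2), so the interior equations h_(i-1)·m_(i-1) + 2(h_(i-1)+h_i)·m_i + h_i·m_(i+1) = 6(Δ_i − Δ_(i-1)) read
  2·m_0 + 8·m_1 + 2·m_2 = 6(Δ_1 - Δ_0) = 9
Natural end conditions: m_0 = m_2 = 0.
Solving the tridiagonal system: m_0 = 0, m_1 = 9/8, m_2 = 0.
On [0, 2], with s_0(x) = a_0 + b_0·x + c_0·x² + d_0·x³: c_0 = m_0/2 = 0, d_0 = (m_1 - m_0)/(6h_0) = 3/32, b_0 = Δ_0 - h_0(2m_0 + m_1)/6 = -27/8.

-3.3750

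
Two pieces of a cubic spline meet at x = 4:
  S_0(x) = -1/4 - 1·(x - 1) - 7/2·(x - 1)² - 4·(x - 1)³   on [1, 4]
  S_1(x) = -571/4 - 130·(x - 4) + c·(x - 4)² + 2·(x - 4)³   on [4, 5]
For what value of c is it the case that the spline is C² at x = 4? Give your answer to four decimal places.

-39.5000

S_0''(x) = -7 - 24·(x - 1), so S_0''(4) = -79. On the right, S_1''(4) = 2c, so c = -79/2.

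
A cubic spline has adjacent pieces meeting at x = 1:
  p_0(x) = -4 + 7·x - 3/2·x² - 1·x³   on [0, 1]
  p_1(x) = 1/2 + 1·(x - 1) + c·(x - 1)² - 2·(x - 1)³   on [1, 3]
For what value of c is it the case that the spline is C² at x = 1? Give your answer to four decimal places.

-4.5000

p_0''(x) = -3 - 6·x, so p_0''(1) = -9. On the right, p_1''(1) = 2c, so c = -9/2.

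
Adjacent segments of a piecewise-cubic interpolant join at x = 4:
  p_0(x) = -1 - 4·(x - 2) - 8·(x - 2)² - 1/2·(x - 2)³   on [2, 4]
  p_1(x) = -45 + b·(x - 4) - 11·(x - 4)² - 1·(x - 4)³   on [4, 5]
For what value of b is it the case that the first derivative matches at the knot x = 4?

p_0'(x) = -4 - 16·(x - 2) - 3/2·(x - 2)², so p_0'(4) = -42. On the right, p_1'(4) = b, so b = -42.

-42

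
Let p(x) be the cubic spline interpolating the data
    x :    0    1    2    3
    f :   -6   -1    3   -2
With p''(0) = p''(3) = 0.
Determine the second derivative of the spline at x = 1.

2

With m_i denoting the second derivative at x_i, h_i = 1, 1, 1, and Δ_i = (y_(i+1) − y_i)/h_i = 5, 4, -5:
  1·m_0 + 4·m_1 + 1·m_2 = 6(Δ_1 - Δ_0) = -6
  1·m_1 + 4·m_2 + 1·m_3 = 6(Δ_2 - Δ_1) = -54
Natural end conditions: m_0 = m_3 = 0.
Forward elimination and back-substitution give m_0 = 0, m_1 = 2, m_2 = -14, m_3 = 0.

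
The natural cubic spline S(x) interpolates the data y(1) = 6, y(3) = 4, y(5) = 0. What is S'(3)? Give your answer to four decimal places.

-1.5000

Let m_i = S''(x_i). Step sizes h_i = 2, 2; slopes of the chords Δ_i = (y_(i+1) - y_i)/h_i = -1, -2.
  2·m_0 + 8·m_1 + 2·m_2 = 6(Δ_1 - Δ_0) = -6
Natural end conditions: m_0 = m_2 = 0.
Solving: m_0 = 0, m_1 = -3/4, m_2 = 0.
On [3, 5], S'(x) = b_1 + 2c_1·(x - 3) + 3d_1·(x - 3)² with b_1 = Δ_1 - h_1(2m_1 + m_2)/6 = -3/2, c_1 = m_1/2 = -3/8, d_1 = (m_2 - m_1)/(6h_1) = 1/16. So S'(3) = -3/2.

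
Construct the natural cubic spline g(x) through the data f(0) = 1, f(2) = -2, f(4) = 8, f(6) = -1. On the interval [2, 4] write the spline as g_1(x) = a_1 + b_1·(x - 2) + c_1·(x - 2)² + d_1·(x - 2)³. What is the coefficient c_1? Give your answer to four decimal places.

Let m_i = g''(x_i). Step sizes h_i = 2, 2, 2; slopes of the chords Δ_i = (y_(i+1) - y_i)/h_i = -3/2, 5, -9/2.
  2·m_0 + 8·m_1 + 2·m_2 = 6(Δ_1 - Δ_0) = 39
  2·m_1 + 8·m_2 + 2·m_3 = 6(Δ_2 - Δ_1) = -57
Natural end conditions: m_0 = m_3 = 0.
Solving: m_0 = 0, m_1 = 71/10, m_2 = -89/10, m_3 = 0.
On [2, 4], with g_1(x) = a_1 + b_1·(x - 2) + c_1·(x - 2)² + d_1·(x - 2)³: c_1 = m_1/2 = 71/20, d_1 = (m_2 - m_1)/(6h_1) = -4/3, b_1 = Δ_1 - h_1(2m_1 + m_2)/6 = 97/30.

3.5500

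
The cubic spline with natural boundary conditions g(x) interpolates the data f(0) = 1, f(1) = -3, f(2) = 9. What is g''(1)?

Put M_i = g'' at the i-th knot. Here h = (1, 1) and Δ = (-4, 12), so the interior equations h_(i-1)·M_(i-1) + 2(h_(i-1)+h_i)·M_i + h_i·M_(i+1) = 6(Δ_i − Δ_(i-1)) read
  1·M_0 + 4·M_1 + 1·M_2 = 6(Δ_1 - Δ_0) = 96
Natural end conditions: M_0 = M_2 = 0.
Solving: M_0 = 0, M_1 = 24, M_2 = 0.

24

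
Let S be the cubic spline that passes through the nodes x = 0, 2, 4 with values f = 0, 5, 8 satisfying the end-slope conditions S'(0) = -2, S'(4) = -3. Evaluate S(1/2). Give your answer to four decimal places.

With M_i denoting the second derivative at x_i, h_i = 2, 2, and Δ_i = (y_(i+1) − y_i)/h_i = 5/2, 3/2:
  2·M_0 + 8·M_1 + 2·M_2 = 6(Δ_1 - Δ_0) = -6
Clamped end conditions give two more equations: 2h_0·M_0 + h_0·M_1 = 6(Δ_0 - S'(0)) = 27 and h_1·M_1 + 2h_1·M_2 = 6(S'(4) - Δ_1) = -27.
Hence M_0 = 29/4, M_1 = -1, M_2 = -25/4.
On [0, 2], S(x) = 0 - 2·x + 29/8·x² - 11/16·x³.
With x = 1/2: S(1/2) = -23/128.

-0.1797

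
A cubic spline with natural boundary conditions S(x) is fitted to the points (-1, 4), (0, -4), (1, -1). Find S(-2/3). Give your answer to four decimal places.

With m_i denoting the second derivative at x_i, h_i = 1, 1, and Δ_i = (y_(i+1) − y_i)/h_i = -8, 3:
  1·m_0 + 4·m_1 + 1·m_2 = 6(Δ_1 - Δ_0) = 66
Natural end conditions: m_0 = m_2 = 0.
Forward elimination and back-substitution give m_0 = 0, m_1 = 33/2, m_2 = 0.
On [-1, 0], S(x) = 4 - 43/4·(x + 1) + 0·(x + 1)² + 11/4·(x + 1)³.
With (x + 1) = 1/3: S(-2/3) = 14/27.

0.5185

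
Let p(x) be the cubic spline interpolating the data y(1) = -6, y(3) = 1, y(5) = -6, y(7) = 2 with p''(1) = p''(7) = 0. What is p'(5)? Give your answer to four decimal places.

Put M_i = p'' at the i-th knot. Here h = (2, 2, 2) and Δ = (7/2, -7/2, 4), so the interior equations h_(i-1)·M_(i-1) + 2(h_(i-1)+h_i)·M_i + h_i·M_(i+1) = 6(Δ_i − Δ_(i-1)) read
  2·M_0 + 8·M_1 + 2·M_2 = 6(Δ_1 - Δ_0) = -42
  2·M_1 + 8·M_2 + 2·M_3 = 6(Δ_2 - Δ_1) = 45
Natural end conditions: M_0 = M_3 = 0.
Solving: M_0 = 0, M_1 = -71/10, M_2 = 37/5, M_3 = 0.
On [5, 7], p'(x) = b_2 + 2c_2·(x - 5) + 3d_2·(x - 5)² with b_2 = Δ_2 - h_2(2M_2 + M_3)/6 = -14/15, c_2 = M_2/2 = 37/10, d_2 = (M_3 - M_2)/(6h_2) = -37/60. So p'(5) = -14/15.

-0.9333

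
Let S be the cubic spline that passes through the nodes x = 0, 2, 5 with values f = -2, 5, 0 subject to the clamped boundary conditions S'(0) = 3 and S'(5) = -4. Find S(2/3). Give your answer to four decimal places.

0.4000

With m_i denoting the second derivative at x_i, h_i = 2, 3, and Δ_i = (y_(i+1) − y_i)/h_i = 7/2, -5/3:
  2·m_0 + 10·m_1 + 3·m_2 = 6(Δ_1 - Δ_0) = -31
Clamped end conditions give two more equations: 2h_0·m_0 + h_0·m_1 = 6(Δ_0 - S'(0)) = 3 and h_1·m_1 + 2h_1·m_2 = 6(S'(5) - Δ_1) = -14.
Solving the tridiagonal system: m_0 = 49/20, m_1 = -17/5, m_2 = -19/30.
On [0, 2], S(x) = -2 + 3·x + 49/40·x² - 39/80·x³.
With x = 2/3: S(2/3) = 2/5.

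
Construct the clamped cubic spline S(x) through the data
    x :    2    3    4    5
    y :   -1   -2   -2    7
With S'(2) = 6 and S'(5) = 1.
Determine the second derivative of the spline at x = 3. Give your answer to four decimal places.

With m_i denoting the second derivative at x_i, h_i = 1, 1, 1, and Δ_i = (y_(i+1) − y_i)/h_i = -1, 0, 9:
  1·m_0 + 4·m_1 + 1·m_2 = 6(Δ_1 - Δ_0) = 6
  1·m_1 + 4·m_2 + 1·m_3 = 6(Δ_2 - Δ_1) = 54
Clamped end conditions give two more equations: 2h_0·m_0 + h_0·m_1 = 6(Δ_0 - S'(2)) = -42 and h_2·m_2 + 2h_2·m_3 = 6(S'(5) - Δ_2) = -48.
Hence m_0 = -326/15, m_1 = 22/15, m_2 = 328/15, m_3 = -524/15.

1.4667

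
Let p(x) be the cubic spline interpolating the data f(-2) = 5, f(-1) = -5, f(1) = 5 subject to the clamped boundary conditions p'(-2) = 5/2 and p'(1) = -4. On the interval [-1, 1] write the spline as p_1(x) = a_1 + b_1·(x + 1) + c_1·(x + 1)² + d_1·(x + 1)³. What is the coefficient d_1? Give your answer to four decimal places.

-5.4167

Let M_i = p''(x_i). Step sizes h_i = 1, 2; slopes of the chords Δ_i = (y_(i+1) - y_i)/h_i = -10, 5.
  1·M_0 + 6·M_1 + 2·M_2 = 6(Δ_1 - Δ_0) = 90
Clamped end conditions give two more equations: 2h_0·M_0 + h_0·M_1 = 6(Δ_0 - p'(-2)) = -75 and h_1·M_1 + 2h_1·M_2 = 6(p'(1) - Δ_1) = -54.
Hence M_0 = -164/3, M_1 = 103/3, M_2 = -92/3.
On [-1, 1], with p_1(x) = a_1 + b_1·(x + 1) + c_1·(x + 1)² + d_1·(x + 1)³: c_1 = M_1/2 = 103/6, d_1 = (M_2 - M_1)/(6h_1) = -65/12, b_1 = Δ_1 - h_1(2M_1 + M_2)/6 = -23/3.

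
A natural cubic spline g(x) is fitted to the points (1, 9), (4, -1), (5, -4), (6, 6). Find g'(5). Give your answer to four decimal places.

Let M_i = g''(x_i). Step sizes h_i = 3, 1, 1; slopes of the chords Δ_i = (y_(i+1) - y_i)/h_i = -10/3, -3, 10.
  3·M_0 + 8·M_1 + 1·M_2 = 6(Δ_1 - Δ_0) = 2
  1·M_1 + 4·M_2 + 1·M_3 = 6(Δ_2 - Δ_1) = 78
Natural end conditions: M_0 = M_3 = 0.
Hence M_0 = 0, M_1 = -70/31, M_2 = 622/31, M_3 = 0.
On [5, 6], g'(x) = b_2 + 2c_2·(x - 5) + 3d_2·(x - 5)² with b_2 = Δ_2 - h_2(2M_2 + M_3)/6 = 308/93, c_2 = M_2/2 = 311/31, d_2 = (M_3 - M_2)/(6h_2) = -311/93. So g'(5) = 308/93.

3.3118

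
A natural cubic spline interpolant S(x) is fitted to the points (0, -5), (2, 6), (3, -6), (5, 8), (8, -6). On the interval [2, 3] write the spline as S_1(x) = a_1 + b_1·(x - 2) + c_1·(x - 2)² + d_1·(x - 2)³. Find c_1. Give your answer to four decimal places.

With M_i denoting the second derivative at x_i, h_i = 2, 1, 2, 3, and Δ_i = (y_(i+1) − y_i)/h_i = 11/2, -12, 7, -14/3:
  2·M_0 + 6·M_1 + 1·M_2 = 6(Δ_1 - Δ_0) = -105
  1·M_1 + 6·M_2 + 2·M_3 = 6(Δ_2 - Δ_1) = 114
  2·M_2 + 10·M_3 + 3·M_4 = 6(Δ_3 - Δ_2) = -70
Natural end conditions: M_0 = M_4 = 0.
Forward elimination and back-substitution give M_0 = 0, M_1 = -3580/163, M_2 = 4365/163, M_3 = -2014/163, M_4 = 0.
On [2, 3], with S_1(x) = a_1 + b_1·(x - 2) + c_1·(x - 2)² + d_1·(x - 2)³: c_1 = M_1/2 = -1790/163, d_1 = (M_2 - M_1)/(6h_1) = 7945/978, b_1 = Δ_1 - h_1(2M_1 + M_2)/6 = -8941/978.

-10.9816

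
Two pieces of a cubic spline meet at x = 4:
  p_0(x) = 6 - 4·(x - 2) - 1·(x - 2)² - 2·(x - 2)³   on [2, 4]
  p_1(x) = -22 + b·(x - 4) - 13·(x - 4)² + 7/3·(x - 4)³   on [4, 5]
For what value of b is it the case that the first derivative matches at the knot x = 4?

-32

p_0'(x) = -4 - 2·(x - 2) - 6·(x - 2)², so p_0'(4) = -32. On the right, p_1'(4) = b, so b = -32.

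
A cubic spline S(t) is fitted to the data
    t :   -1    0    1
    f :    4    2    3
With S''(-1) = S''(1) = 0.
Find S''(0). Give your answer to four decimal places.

4.5000

Let M_i = S''(x_i). Step sizes h_i = 1, 1; slopes of the chords Δ_i = (y_(i+1) - y_i)/h_i = -2, 1.
  1·M_0 + 4·M_1 + 1·M_2 = 6(Δ_1 - Δ_0) = 18
Natural end conditions: M_0 = M_2 = 0.
Solving: M_0 = 0, M_1 = 9/2, M_2 = 0.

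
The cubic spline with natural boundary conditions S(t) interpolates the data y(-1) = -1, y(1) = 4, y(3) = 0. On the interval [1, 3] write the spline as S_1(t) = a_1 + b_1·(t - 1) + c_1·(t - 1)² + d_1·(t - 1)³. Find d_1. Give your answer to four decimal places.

Let M_i = S''(x_i). Step sizes h_i = 2, 2; slopes of the chords Δ_i = (y_(i+1) - y_i)/h_i = 5/2, -2.
  2·M_0 + 8·M_1 + 2·M_2 = 6(Δ_1 - Δ_0) = -27
Natural end conditions: M_0 = M_2 = 0.
Solving the tridiagonal system: M_0 = 0, M_1 = -27/8, M_2 = 0.
On [1, 3], with S_1(t) = a_1 + b_1·(t - 1) + c_1·(t - 1)² + d_1·(t - 1)³: c_1 = M_1/2 = -27/16, d_1 = (M_2 - M_1)/(6h_1) = 9/32, b_1 = Δ_1 - h_1(2M_1 + M_2)/6 = 1/4.

0.2813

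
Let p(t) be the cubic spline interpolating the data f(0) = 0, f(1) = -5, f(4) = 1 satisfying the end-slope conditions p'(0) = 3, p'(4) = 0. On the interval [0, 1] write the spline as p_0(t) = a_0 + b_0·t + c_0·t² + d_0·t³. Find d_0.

7

Write m_i for p''(x_i). With h_i = 1, 3 and divided differences Δ_i = -5, 2, the continuity of p' gives the tridiagonal system
  1·m_0 + 8·m_1 + 3·m_2 = 6(Δ_1 - Δ_0) = 42
Clamped end conditions give two more equations: 2h_0·m_0 + h_0·m_1 = 6(Δ_0 - p'(0)) = -48 and h_1·m_1 + 2h_1·m_2 = 6(p'(4) - Δ_1) = -12.
Solving the tridiagonal system: m_0 = -30, m_1 = 12, m_2 = -8.
On [0, 1], with p_0(t) = a_0 + b_0·t + c_0·t² + d_0·t³: c_0 = m_0/2 = -15, d_0 = (m_1 - m_0)/(6h_0) = 7, b_0 = Δ_0 - h_0(2m_0 + m_1)/6 = 3.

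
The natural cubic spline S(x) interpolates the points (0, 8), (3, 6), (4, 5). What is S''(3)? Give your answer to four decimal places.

With σ_i denoting the second derivative at x_i, h_i = 3, 1, and Δ_i = (y_(i+1) − y_i)/h_i = -2/3, -1:
  3·σ_0 + 8·σ_1 + 1·σ_2 = 6(Δ_1 - Δ_0) = -2
Natural end conditions: σ_0 = σ_2 = 0.
Solving the tridiagonal system: σ_0 = 0, σ_1 = -1/4, σ_2 = 0.

-0.2500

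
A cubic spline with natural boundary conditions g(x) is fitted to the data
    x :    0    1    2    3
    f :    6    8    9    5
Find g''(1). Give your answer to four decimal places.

0.4000

Put M_i = g'' at the i-th knot. Here h = (1, 1, 1) and Δ = (2, 1, -4), so the interior equations h_(i-1)·M_(i-1) + 2(h_(i-1)+h_i)·M_i + h_i·M_(i+1) = 6(Δ_i − Δ_(i-1)) read
  1·M_0 + 4·M_1 + 1·M_2 = 6(Δ_1 - Δ_0) = -6
  1·M_1 + 4·M_2 + 1·M_3 = 6(Δ_2 - Δ_1) = -30
Natural end conditions: M_0 = M_3 = 0.
Forward elimination and back-substitution give M_0 = 0, M_1 = 2/5, M_2 = -38/5, M_3 = 0.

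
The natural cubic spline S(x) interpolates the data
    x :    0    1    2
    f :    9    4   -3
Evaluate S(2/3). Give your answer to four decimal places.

5.8519

Let M_i = S''(x_i). Step sizes h_i = 1, 1; slopes of the chords Δ_i = (y_(i+1) - y_i)/h_i = -5, -7.
  1·M_0 + 4·M_1 + 1·M_2 = 6(Δ_1 - Δ_0) = -12
Natural end conditions: M_0 = M_2 = 0.
Solving: M_0 = 0, M_1 = -3, M_2 = 0.
On [0, 1], S(x) = 9 - 9/2·x + 0·x² - 1/2·x³.
With x = 2/3: S(2/3) = 158/27.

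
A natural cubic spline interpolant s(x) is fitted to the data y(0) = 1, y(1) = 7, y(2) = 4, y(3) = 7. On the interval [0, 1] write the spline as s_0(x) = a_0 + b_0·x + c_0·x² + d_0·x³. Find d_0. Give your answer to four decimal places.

With M_i denoting the second derivative at x_i, h_i = 1, 1, 1, and Δ_i = (y_(i+1) − y_i)/h_i = 6, -3, 3:
  1·M_0 + 4·M_1 + 1·M_2 = 6(Δ_1 - Δ_0) = -54
  1·M_1 + 4·M_2 + 1·M_3 = 6(Δ_2 - Δ_1) = 36
Natural end conditions: M_0 = M_3 = 0.
Forward elimination and back-substitution give M_0 = 0, M_1 = -84/5, M_2 = 66/5, M_3 = 0.
On [0, 1], with s_0(x) = a_0 + b_0·x + c_0·x² + d_0·x³: c_0 = M_0/2 = 0, d_0 = (M_1 - M_0)/(6h_0) = -14/5, b_0 = Δ_0 - h_0(2M_0 + M_1)/6 = 44/5.

-2.8000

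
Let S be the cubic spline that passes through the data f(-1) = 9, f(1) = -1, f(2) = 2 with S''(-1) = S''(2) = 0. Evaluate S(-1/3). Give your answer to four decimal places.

Put m_i = S'' at the i-th knot. Here h = (2, 1) and Δ = (-5, 3), so the interior equations h_(i-1)·m_(i-1) + 2(h_(i-1)+h_i)·m_i + h_i·m_(i+1) = 6(Δ_i − Δ_(i-1)) read
  2·m_0 + 6·m_1 + 1·m_2 = 6(Δ_1 - Δ_0) = 48
Natural end conditions: m_0 = m_2 = 0.
Solving the tridiagonal system: m_0 = 0, m_1 = 8, m_2 = 0.
On [-1, 1], S(x) = 9 - 23/3·(x + 1) + 0·(x + 1)² + 2/3·(x + 1)³.
With (x + 1) = 2/3: S(-1/3) = 331/81.

4.0864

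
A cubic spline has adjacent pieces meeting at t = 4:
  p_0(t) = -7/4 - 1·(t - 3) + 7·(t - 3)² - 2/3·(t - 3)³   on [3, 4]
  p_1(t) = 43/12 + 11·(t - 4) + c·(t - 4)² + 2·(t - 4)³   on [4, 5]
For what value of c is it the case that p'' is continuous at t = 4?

p_0''(t) = 14 - 4·(t - 3), so p_0''(4) = 10. On the right, p_1''(4) = 2c, so c = 5.

5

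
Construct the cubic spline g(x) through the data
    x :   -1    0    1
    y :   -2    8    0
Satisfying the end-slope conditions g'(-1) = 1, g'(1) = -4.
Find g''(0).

Let M_i = g''(x_i). Step sizes h_i = 1, 1; slopes of the chords Δ_i = (y_(i+1) - y_i)/h_i = 10, -8.
  1·M_0 + 4·M_1 + 1·M_2 = 6(Δ_1 - Δ_0) = -108
Clamped end conditions give two more equations: 2h_0·M_0 + h_0·M_1 = 6(Δ_0 - g'(-1)) = 54 and h_1·M_1 + 2h_1·M_2 = 6(g'(1) - Δ_1) = 24.
Solving the tridiagonal system: M_0 = 103/2, M_1 = -49, M_2 = 73/2.

-49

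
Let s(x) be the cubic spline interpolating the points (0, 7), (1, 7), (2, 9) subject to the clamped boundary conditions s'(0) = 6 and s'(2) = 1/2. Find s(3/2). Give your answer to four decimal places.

Put m_i = s'' at the i-th knot. Here h = (1, 1) and Δ = (0, 2), so the interior equations h_(i-1)·m_(i-1) + 2(h_(i-1)+h_i)·m_i + h_i·m_(i+1) = 6(Δ_i − Δ_(i-1)) read
  1·m_0 + 4·m_1 + 1·m_2 = 6(Δ_1 - Δ_0) = 12
Clamped end conditions give two more equations: 2h_0·m_0 + h_0·m_1 = 6(Δ_0 - s'(0)) = -36 and h_1·m_1 + 2h_1·m_2 = 6(s'(2) - Δ_1) = -9.
Forward elimination and back-substitution give m_0 = -95/4, m_1 = 23/2, m_2 = -41/4.
On [1, 2], s(x) = 7 - 1/8·(x - 1) + 23/4·(x - 1)² - 29/8·(x - 1)³.
With (x - 1) = 1/2: s(3/2) = 507/64.

7.9219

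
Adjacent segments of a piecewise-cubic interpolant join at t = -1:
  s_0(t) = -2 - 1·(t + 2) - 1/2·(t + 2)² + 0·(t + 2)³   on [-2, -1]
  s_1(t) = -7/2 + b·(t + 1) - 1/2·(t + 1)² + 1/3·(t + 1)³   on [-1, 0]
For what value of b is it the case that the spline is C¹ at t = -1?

s_0'(t) = -1 - 1·(t + 2) + 0·(t + 2)², so s_0'(-1) = -2. On the right, s_1'(-1) = b, so b = -2.

-2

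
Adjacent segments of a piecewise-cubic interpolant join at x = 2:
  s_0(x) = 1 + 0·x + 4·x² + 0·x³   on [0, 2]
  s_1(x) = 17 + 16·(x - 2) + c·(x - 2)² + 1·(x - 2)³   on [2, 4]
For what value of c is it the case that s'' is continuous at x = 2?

4

s_0''(x) = 8 + 0·x, so s_0''(2) = 8. On the right, s_1''(2) = 2c, so c = 4.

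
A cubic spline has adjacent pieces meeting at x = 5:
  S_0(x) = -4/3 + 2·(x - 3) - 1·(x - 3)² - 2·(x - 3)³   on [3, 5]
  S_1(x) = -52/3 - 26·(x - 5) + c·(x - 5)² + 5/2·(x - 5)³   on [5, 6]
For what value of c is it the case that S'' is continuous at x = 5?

-13

S_0''(x) = -2 - 12·(x - 3), so S_0''(5) = -26. On the right, S_1''(5) = 2c, so c = -13.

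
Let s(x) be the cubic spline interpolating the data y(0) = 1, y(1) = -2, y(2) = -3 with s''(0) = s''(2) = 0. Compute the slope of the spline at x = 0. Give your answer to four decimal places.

Let M_i = s''(x_i). Step sizes h_i = 1, 1; slopes of the chords Δ_i = (y_(i+1) - y_i)/h_i = -3, -1.
  1·M_0 + 4·M_1 + 1·M_2 = 6(Δ_1 - Δ_0) = 12
Natural end conditions: M_0 = M_2 = 0.
Hence M_0 = 0, M_1 = 3, M_2 = 0.
On [0, 1], s'(x) = b_0 + 2c_0·x + 3d_0·x² with b_0 = Δ_0 - h_0(2M_0 + M_1)/6 = -7/2, c_0 = M_0/2 = 0, d_0 = (M_1 - M_0)/(6h_0) = 1/2. So s'(0) = -7/2.

-3.5000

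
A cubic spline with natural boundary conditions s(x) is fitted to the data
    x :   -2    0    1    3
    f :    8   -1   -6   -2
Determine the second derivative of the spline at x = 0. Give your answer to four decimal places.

-1.7143

Let σ_i = s''(x_i). Step sizes h_i = 2, 1, 2; slopes of the chords Δ_i = (y_(i+1) - y_i)/h_i = -9/2, -5, 2.
  2·σ_0 + 6·σ_1 + 1·σ_2 = 6(Δ_1 - Δ_0) = -3
  1·σ_1 + 6·σ_2 + 2·σ_3 = 6(Δ_2 - Δ_1) = 42
Natural end conditions: σ_0 = σ_3 = 0.
Solving: σ_0 = 0, σ_1 = -12/7, σ_2 = 51/7, σ_3 = 0.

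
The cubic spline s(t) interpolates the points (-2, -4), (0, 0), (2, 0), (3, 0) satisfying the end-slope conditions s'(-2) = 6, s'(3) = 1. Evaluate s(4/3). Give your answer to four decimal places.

0.1159

With σ_i denoting the second derivative at x_i, h_i = 2, 2, 1, and Δ_i = (y_(i+1) − y_i)/h_i = 2, 0, 0:
  2·σ_0 + 8·σ_1 + 2·σ_2 = 6(Δ_1 - Δ_0) = -12
  2·σ_1 + 6·σ_2 + 1·σ_3 = 6(Δ_2 - Δ_1) = 0
Clamped end conditions give two more equations: 2h_0·σ_0 + h_0·σ_1 = 6(Δ_0 - s'(-2)) = -24 and h_2·σ_2 + 2h_2·σ_3 = 6(s'(3) - Δ_2) = 6.
Solving: σ_0 = -140/23, σ_1 = 4/23, σ_2 = -14/23, σ_3 = 76/23.
On [0, 2], s(t) = 0 + 2/23·t + 2/23·t² - 3/46·t³.
With t = 4/3: s(4/3) = 8/69.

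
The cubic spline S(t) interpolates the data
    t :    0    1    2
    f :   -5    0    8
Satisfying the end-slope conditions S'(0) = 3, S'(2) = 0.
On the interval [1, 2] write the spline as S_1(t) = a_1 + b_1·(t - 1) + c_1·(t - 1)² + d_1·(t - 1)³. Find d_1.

Put M_i = S'' at the i-th knot. Here h = (1, 1) and Δ = (5, 8), so the interior equations h_(i-1)·M_(i-1) + 2(h_(i-1)+h_i)·M_i + h_i·M_(i+1) = 6(Δ_i − Δ_(i-1)) read
  1·M_0 + 4·M_1 + 1·M_2 = 6(Δ_1 - Δ_0) = 18
Clamped end conditions give two more equations: 2h_0·M_0 + h_0·M_1 = 6(Δ_0 - S'(0)) = 12 and h_1·M_1 + 2h_1·M_2 = 6(S'(2) - Δ_1) = -48.
Solving the tridiagonal system: M_0 = 0, M_1 = 12, M_2 = -30.
On [1, 2], with S_1(t) = a_1 + b_1·(t - 1) + c_1·(t - 1)² + d_1·(t - 1)³: c_1 = M_1/2 = 6, d_1 = (M_2 - M_1)/(6h_1) = -7, b_1 = Δ_1 - h_1(2M_1 + M_2)/6 = 9.

-7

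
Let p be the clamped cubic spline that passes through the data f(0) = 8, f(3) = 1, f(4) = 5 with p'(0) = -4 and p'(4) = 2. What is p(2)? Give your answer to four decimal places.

With M_i denoting the second derivative at x_i, h_i = 3, 1, and Δ_i = (y_(i+1) − y_i)/h_i = -7/3, 4:
  3·M_0 + 8·M_1 + 1·M_2 = 6(Δ_1 - Δ_0) = 38
Clamped end conditions give two more equations: 2h_0·M_0 + h_0·M_1 = 6(Δ_0 - p'(0)) = 10 and h_1·M_1 + 2h_1·M_2 = 6(p'(4) - Δ_1) = -12.
Solving the tridiagonal system: M_0 = -19/12, M_1 = 13/2, M_2 = -37/4.
On [0, 3], p(x) = 8 - 4·x - 19/24·x² + 97/216·x³.
With x = 2: p(2) = 23/54.

0.4259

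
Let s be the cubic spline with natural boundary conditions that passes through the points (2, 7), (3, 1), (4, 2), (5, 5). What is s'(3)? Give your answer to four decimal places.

-2.5333

With M_i denoting the second derivative at x_i, h_i = 1, 1, 1, and Δ_i = (y_(i+1) − y_i)/h_i = -6, 1, 3:
  1·M_0 + 4·M_1 + 1·M_2 = 6(Δ_1 - Δ_0) = 42
  1·M_1 + 4·M_2 + 1·M_3 = 6(Δ_2 - Δ_1) = 12
Natural end conditions: M_0 = M_3 = 0.
Forward elimination and back-substitution give M_0 = 0, M_1 = 52/5, M_2 = 2/5, M_3 = 0.
On [3, 4], s'(t) = b_1 + 2c_1·(t - 3) + 3d_1·(t - 3)² with b_1 = Δ_1 - h_1(2M_1 + M_2)/6 = -38/15, c_1 = M_1/2 = 26/5, d_1 = (M_2 - M_1)/(6h_1) = -5/3. So s'(3) = -38/15.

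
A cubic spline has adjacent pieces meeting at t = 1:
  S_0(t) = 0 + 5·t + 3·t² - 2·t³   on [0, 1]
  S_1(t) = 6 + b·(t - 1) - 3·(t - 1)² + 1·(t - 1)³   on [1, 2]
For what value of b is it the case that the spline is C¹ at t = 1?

5

S_0'(t) = 5 + 6·t - 6·t², so S_0'(1) = 5. On the right, S_1'(1) = b, so b = 5.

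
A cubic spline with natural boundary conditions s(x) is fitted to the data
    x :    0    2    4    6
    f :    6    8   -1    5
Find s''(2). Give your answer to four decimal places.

Let M_i = s''(x_i). Step sizes h_i = 2, 2, 2; slopes of the chords Δ_i = (y_(i+1) - y_i)/h_i = 1, -9/2, 3.
  2·M_0 + 8·M_1 + 2·M_2 = 6(Δ_1 - Δ_0) = -33
  2·M_1 + 8·M_2 + 2·M_3 = 6(Δ_2 - Δ_1) = 45
Natural end conditions: M_0 = M_3 = 0.
Solving the tridiagonal system: M_0 = 0, M_1 = -59/10, M_2 = 71/10, M_3 = 0.

-5.9000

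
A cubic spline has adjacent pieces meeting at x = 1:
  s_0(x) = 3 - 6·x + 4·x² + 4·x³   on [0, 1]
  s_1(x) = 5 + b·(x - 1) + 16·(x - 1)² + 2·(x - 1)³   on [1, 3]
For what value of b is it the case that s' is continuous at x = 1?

14

s_0'(x) = -6 + 8·x + 12·x², so s_0'(1) = 14. On the right, s_1'(1) = b, so b = 14.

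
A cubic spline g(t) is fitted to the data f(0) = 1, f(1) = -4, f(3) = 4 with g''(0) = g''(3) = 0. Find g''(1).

With m_i denoting the second derivative at x_i, h_i = 1, 2, and Δ_i = (y_(i+1) − y_i)/h_i = -5, 4:
  1·m_0 + 6·m_1 + 2·m_2 = 6(Δ_1 - Δ_0) = 54
Natural end conditions: m_0 = m_2 = 0.
Forward elimination and back-substitution give m_0 = 0, m_1 = 9, m_2 = 0.

9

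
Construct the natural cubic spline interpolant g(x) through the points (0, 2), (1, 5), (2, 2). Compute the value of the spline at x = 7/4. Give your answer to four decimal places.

Let σ_i = g''(x_i). Step sizes h_i = 1, 1; slopes of the chords Δ_i = (y_(i+1) - y_i)/h_i = 3, -3.
  1·σ_0 + 4·σ_1 + 1·σ_2 = 6(Δ_1 - Δ_0) = -36
Natural end conditions: σ_0 = σ_2 = 0.
Solving: σ_0 = 0, σ_1 = -9, σ_2 = 0.
On [1, 2], g(x) = 5 + 0·(x - 1) - 9/2·(x - 1)² + 3/2·(x - 1)³.
With (x - 1) = 3/4: g(7/4) = 397/128.

3.1016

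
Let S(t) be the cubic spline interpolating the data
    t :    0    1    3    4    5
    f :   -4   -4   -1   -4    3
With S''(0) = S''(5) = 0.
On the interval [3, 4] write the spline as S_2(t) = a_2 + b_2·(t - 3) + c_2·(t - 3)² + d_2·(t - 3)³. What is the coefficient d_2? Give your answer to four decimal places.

Let m_i = S''(x_i). Step sizes h_i = 1, 2, 1, 1; slopes of the chords Δ_i = (y_(i+1) - y_i)/h_i = 0, 3/2, -3, 7.
  1·m_0 + 6·m_1 + 2·m_2 = 6(Δ_1 - Δ_0) = 9
  2·m_1 + 6·m_2 + 1·m_3 = 6(Δ_2 - Δ_1) = -27
  1·m_2 + 4·m_3 + 1·m_4 = 6(Δ_3 - Δ_2) = 60
Natural end conditions: m_0 = m_4 = 0.
Forward elimination and back-substitution give m_0 = 0, m_1 = 543/122, m_2 = -540/61, m_3 = 1050/61, m_4 = 0.
On [3, 4], with S_2(t) = a_2 + b_2·(t - 3) + c_2·(t - 3)² + d_2·(t - 3)³: c_2 = m_2/2 = -270/61, d_2 = (m_3 - m_2)/(6h_2) = 265/61, b_2 = Δ_2 - h_2(2m_2 + m_3)/6 = -178/61.

4.3443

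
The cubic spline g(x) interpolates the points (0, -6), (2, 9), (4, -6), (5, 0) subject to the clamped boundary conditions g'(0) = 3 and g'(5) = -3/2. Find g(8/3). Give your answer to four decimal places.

Write M_i for g''(x_i). With h_i = 2, 2, 1 and divided differences Δ_i = 15/2, -15/2, 6, the continuity of g' gives the tridiagonal system
  2·M_0 + 8·M_1 + 2·M_2 = 6(Δ_1 - Δ_0) = -90
  2·M_1 + 6·M_2 + 1·M_3 = 6(Δ_2 - Δ_1) = 81
Clamped end conditions give two more equations: 2h_0·M_0 + h_0·M_1 = 6(Δ_0 - g'(0)) = 27 and h_2·M_2 + 2h_2·M_3 = 6(g'(5) - Δ_2) = -45.
Solving: M_0 = 18, M_1 = -45/2, M_2 = 27, M_3 = -36.
On [2, 4], g(x) = 9 - 3/2·(x - 2) - 45/4·(x - 2)² + 33/8·(x - 2)³.
With (x - 2) = 2/3: g(8/3) = 38/9.

4.2222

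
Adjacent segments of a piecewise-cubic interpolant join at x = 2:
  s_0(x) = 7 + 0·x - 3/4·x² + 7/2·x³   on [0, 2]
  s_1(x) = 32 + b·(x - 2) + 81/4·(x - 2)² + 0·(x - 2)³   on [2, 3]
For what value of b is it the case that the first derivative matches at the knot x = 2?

39

s_0'(x) = 0 - 3/2·x + 21/2·x², so s_0'(2) = 39. On the right, s_1'(2) = b, so b = 39.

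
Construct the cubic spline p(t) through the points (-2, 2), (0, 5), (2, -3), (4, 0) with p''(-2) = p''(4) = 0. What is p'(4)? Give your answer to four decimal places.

Let m_i = p''(x_i). Step sizes h_i = 2, 2, 2; slopes of the chords Δ_i = (y_(i+1) - y_i)/h_i = 3/2, -4, 3/2.
  2·m_0 + 8·m_1 + 2·m_2 = 6(Δ_1 - Δ_0) = -33
  2·m_1 + 8·m_2 + 2·m_3 = 6(Δ_2 - Δ_1) = 33
Natural end conditions: m_0 = m_3 = 0.
Forward elimination and back-substitution give m_0 = 0, m_1 = -11/2, m_2 = 11/2, m_3 = 0.
On [2, 4], p'(t) = b_2 + 2c_2·(t - 2) + 3d_2·(t - 2)² with b_2 = Δ_2 - h_2(2m_2 + m_3)/6 = -13/6, c_2 = m_2/2 = 11/4, d_2 = (m_3 - m_2)/(6h_2) = -11/24. So p'(4) = 10/3.

3.3333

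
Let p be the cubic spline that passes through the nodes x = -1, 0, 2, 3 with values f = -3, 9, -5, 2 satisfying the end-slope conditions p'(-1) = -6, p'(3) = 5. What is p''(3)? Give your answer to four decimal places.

Let M_i = p''(x_i). Step sizes h_i = 1, 2, 1; slopes of the chords Δ_i = (y_(i+1) - y_i)/h_i = 12, -7, 7.
  1·M_0 + 6·M_1 + 2·M_2 = 6(Δ_1 - Δ_0) = -114
  2·M_1 + 6·M_2 + 1·M_3 = 6(Δ_2 - Δ_1) = 84
Clamped end conditions give two more equations: 2h_0·M_0 + h_0·M_1 = 6(Δ_0 - p'(-1)) = 108 and h_2·M_2 + 2h_2·M_3 = 6(p'(3) - Δ_2) = -12.
Solving: M_0 = 2626/35, M_1 = -1472/35, M_2 = 1108/35, M_3 = -764/35.

-21.8286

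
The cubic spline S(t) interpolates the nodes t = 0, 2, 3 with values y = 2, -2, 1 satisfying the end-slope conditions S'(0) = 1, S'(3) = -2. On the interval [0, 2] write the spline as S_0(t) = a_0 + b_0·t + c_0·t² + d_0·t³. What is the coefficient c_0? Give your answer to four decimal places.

-5.2500

Let M_i = S''(x_i). Step sizes h_i = 2, 1; slopes of the chords Δ_i = (y_(i+1) - y_i)/h_i = -2, 3.
  2·M_0 + 6·M_1 + 1·M_2 = 6(Δ_1 - Δ_0) = 30
Clamped end conditions give two more equations: 2h_0·M_0 + h_0·M_1 = 6(Δ_0 - S'(0)) = -18 and h_1·M_1 + 2h_1·M_2 = 6(S'(3) - Δ_1) = -30.
Forward elimination and back-substitution give M_0 = -21/2, M_1 = 12, M_2 = -21.
On [0, 2], with S_0(t) = a_0 + b_0·t + c_0·t² + d_0·t³: c_0 = M_0/2 = -21/4, d_0 = (M_1 - M_0)/(6h_0) = 15/8, b_0 = Δ_0 - h_0(2M_0 + M_1)/6 = 1.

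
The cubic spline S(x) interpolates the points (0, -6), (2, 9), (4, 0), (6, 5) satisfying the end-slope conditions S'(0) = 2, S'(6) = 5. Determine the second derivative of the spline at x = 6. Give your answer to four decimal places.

Write M_i for S''(x_i). With h_i = 2, 2, 2 and divided differences Δ_i = 15/2, -9/2, 5/2, the continuity of S' gives the tridiagonal system
  2·M_0 + 8·M_1 + 2·M_2 = 6(Δ_1 - Δ_0) = -72
  2·M_1 + 8·M_2 + 2·M_3 = 6(Δ_2 - Δ_1) = 42
Clamped end conditions give two more equations: 2h_0·M_0 + h_0·M_1 = 6(Δ_0 - S'(0)) = 33 and h_2·M_2 + 2h_2·M_3 = 6(S'(6) - Δ_2) = 15.
Hence M_0 = 159/10, M_1 = -153/10, M_2 = 93/10, M_3 = -9/10.

-0.9000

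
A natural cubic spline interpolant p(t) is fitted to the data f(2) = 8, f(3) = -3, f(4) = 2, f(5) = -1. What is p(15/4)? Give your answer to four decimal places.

Put M_i = p'' at the i-th knot. Here h = (1, 1, 1) and Δ = (-11, 5, -3), so the interior equations h_(i-1)·M_(i-1) + 2(h_(i-1)+h_i)·M_i + h_i·M_(i+1) = 6(Δ_i − Δ_(i-1)) read
  1·M_0 + 4·M_1 + 1·M_2 = 6(Δ_1 - Δ_0) = 96
  1·M_1 + 4·M_2 + 1·M_3 = 6(Δ_2 - Δ_1) = -48
Natural end conditions: M_0 = M_3 = 0.
Solving: M_0 = 0, M_1 = 144/5, M_2 = -96/5, M_3 = 0.
On [3, 4], p(t) = -3 - 7/5·(t - 3) + 72/5·(t - 3)² - 8·(t - 3)³.
With (t - 3) = 3/4: p(15/4) = 27/40.

0.6750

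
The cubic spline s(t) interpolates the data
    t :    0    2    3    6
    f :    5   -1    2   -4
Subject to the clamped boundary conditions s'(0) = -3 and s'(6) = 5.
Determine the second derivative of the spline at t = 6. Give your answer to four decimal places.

11.6190

Write M_i for s''(x_i). With h_i = 2, 1, 3 and divided differences Δ_i = -3, 3, -2, the continuity of s' gives the tridiagonal system
  2·M_0 + 6·M_1 + 1·M_2 = 6(Δ_1 - Δ_0) = 36
  1·M_1 + 8·M_2 + 3·M_3 = 6(Δ_2 - Δ_1) = -30
Clamped end conditions give two more equations: 2h_0·M_0 + h_0·M_1 = 6(Δ_0 - s'(0)) = 0 and h_2·M_2 + 2h_2·M_3 = 6(s'(6) - Δ_2) = 42.
Forward elimination and back-substitution give M_0 = -95/21, M_1 = 190/21, M_2 = -194/21, M_3 = 244/21.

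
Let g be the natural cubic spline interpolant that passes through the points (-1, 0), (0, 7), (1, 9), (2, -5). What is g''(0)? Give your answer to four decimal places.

-1.6000

With m_i denoting the second derivative at x_i, h_i = 1, 1, 1, and Δ_i = (y_(i+1) − y_i)/h_i = 7, 2, -14:
  1·m_0 + 4·m_1 + 1·m_2 = 6(Δ_1 - Δ_0) = -30
  1·m_1 + 4·m_2 + 1·m_3 = 6(Δ_2 - Δ_1) = -96
Natural end conditions: m_0 = m_3 = 0.
Hence m_0 = 0, m_1 = -8/5, m_2 = -118/5, m_3 = 0.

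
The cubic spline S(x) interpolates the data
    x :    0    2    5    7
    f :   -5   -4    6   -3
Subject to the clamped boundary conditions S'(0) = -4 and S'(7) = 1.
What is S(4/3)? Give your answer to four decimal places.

Write σ_i for S''(x_i). With h_i = 2, 3, 2 and divided differences Δ_i = 1/2, 10/3, -9/2, the continuity of S' gives the tridiagonal system
  2·σ_0 + 10·σ_1 + 3·σ_2 = 6(Δ_1 - Δ_0) = 17
  3·σ_1 + 10·σ_2 + 2·σ_3 = 6(Δ_2 - Δ_1) = -47
Clamped end conditions give two more equations: 2h_0·σ_0 + h_0·σ_1 = 6(Δ_0 - S'(0)) = 27 and h_2·σ_2 + 2h_2·σ_3 = 6(S'(7) - Δ_2) = 33.
Solving: σ_0 = 125/24, σ_1 = 37/12, σ_2 = -97/12, σ_3 = 295/24.
On [0, 2], S(x) = -5 - 4·x + 125/48·x² - 17/96·x³.
With x = 4/3: S(4/3) = -496/81.

-6.1235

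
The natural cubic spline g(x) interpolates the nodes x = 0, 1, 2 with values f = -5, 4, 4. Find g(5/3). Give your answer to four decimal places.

4.6667

With M_i denoting the second derivative at x_i, h_i = 1, 1, and Δ_i = (y_(i+1) − y_i)/h_i = 9, 0:
  1·M_0 + 4·M_1 + 1·M_2 = 6(Δ_1 - Δ_0) = -54
Natural end conditions: M_0 = M_2 = 0.
Forward elimination and back-substitution give M_0 = 0, M_1 = -27/2, M_2 = 0.
On [1, 2], g(x) = 4 + 9/2·(x - 1) - 27/4·(x - 1)² + 9/4·(x - 1)³.
With (x - 1) = 2/3: g(5/3) = 14/3.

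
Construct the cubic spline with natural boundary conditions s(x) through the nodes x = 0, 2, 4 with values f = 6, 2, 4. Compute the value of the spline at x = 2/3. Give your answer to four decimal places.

Write m_i for s''(x_i). With h_i = 2, 2 and divided differences Δ_i = -2, 1, the continuity of s' gives the tridiagonal system
  2·m_0 + 8·m_1 + 2·m_2 = 6(Δ_1 - Δ_0) = 18
Natural end conditions: m_0 = m_2 = 0.
Hence m_0 = 0, m_1 = 9/4, m_2 = 0.
On [0, 2], s(x) = 6 - 11/4·x + 0·x² + 3/16·x³.
With x = 2/3: s(2/3) = 38/9.

4.2222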